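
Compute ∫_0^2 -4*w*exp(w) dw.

-4*exp(2) - 4

Integrate by parts once (u = w, dv = -4*exp(w) dw).
An antiderivative is F(w) = (-4*w + 4)*exp(w).
Then F(2) - F(0) = (-4*exp(2)) - (4) = -4*exp(2) - 4.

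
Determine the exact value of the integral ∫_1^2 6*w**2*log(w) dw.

-14/3 + 16*log(2)

Integrate by parts once (u = ln w, dv = 6*w**2 dw).
An antiderivative is F(w) = 2*w**3*(3*log(w) - 1)/3.
Then F(2) - F(1) = (-16/3 + 16*log(2)) - (-2/3) = -14/3 + 16*log(2).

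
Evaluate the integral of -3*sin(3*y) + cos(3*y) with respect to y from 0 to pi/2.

-4/3

An antiderivative is F(y) = sin(3*y)/3 + cos(3*y).
Then F(pi/2) - F(0) = (-1/3) - (1) = -4/3.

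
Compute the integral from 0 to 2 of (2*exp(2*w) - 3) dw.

An antiderivative is F(w) = exp(2*w) - 3*w.
Then F(2) - F(0) = (-6 + exp(4)) - (1) = -7 + exp(4).

-7 + exp(4)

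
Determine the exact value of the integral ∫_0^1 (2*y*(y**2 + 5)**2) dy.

91/3

Let u = y**2 + 5, so du = 2*y dy. When y = 0, u = 5; when y = 1, u = 6.
The integral becomes ∫ u**2 du from 5 to 6, with antiderivative u**3/3.
Back in y: F(y) = (y**2 + 5)**3/3.
Then F(1) - F(0) = (72) - (125/3) = 91/3.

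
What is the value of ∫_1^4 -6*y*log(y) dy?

45/2 - 96*log(2)

Integrate by parts once (u = ln y, dv = -6*y dy).
An antiderivative is F(y) = -3*y**2*(2*log(y) - 1)/2.
Then F(4) - F(1) = (24 - 96*log(2)) - (3/2) = 45/2 - 96*log(2).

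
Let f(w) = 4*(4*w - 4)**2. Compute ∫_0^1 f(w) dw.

Let u = 4*w - 4, so du = 4 dw. When w = 0, u = -4; when w = 1, u = 0.
The integral becomes ∫ u**2 du from -4 to 0, with antiderivative u**3/3.
Back in w: F(w) = (4*w - 4)**3/3.
Then F(1) - F(0) = (0) - (-64/3) = 64/3.

64/3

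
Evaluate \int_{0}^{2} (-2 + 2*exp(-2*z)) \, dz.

An antiderivative is F(z) = -2*z - exp(-2*z).
Then F(2) - F(0) = (-4 - exp(-4)) - (-1) = -3 - exp(-4).

-3 - exp(-4)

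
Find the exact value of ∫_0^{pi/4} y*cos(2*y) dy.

Integrate by parts once (u = y, dv = cos(2*y) dy).
An antiderivative is F(y) = y*sin(2*y)/2 + cos(2*y)/4.
Then F(pi/4) - F(0) = (pi/8) - (1/4) = -1/4 + pi/8.

-1/4 + pi/8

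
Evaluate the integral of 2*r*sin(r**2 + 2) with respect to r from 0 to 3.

cos(2) - cos(11)

Let u = r**2 + 2, so du = 2*r dr. When r = 0, u = 2; when r = 3, u = 11.
The integral becomes ∫ sin(u) du from 2 to 11, with antiderivative -cos(u).
Back in r: F(r) = -cos(r**2 + 2).
Then F(3) - F(0) = (-cos(11)) - (-cos(2)) = cos(2) - cos(11).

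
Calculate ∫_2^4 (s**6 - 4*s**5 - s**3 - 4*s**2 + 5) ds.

-10298/21

By the power rule, an antiderivative is F(s) = s**7/7 - 2*s**6/3 - s**4/4 - 4*s**3/3 + 5*s.
Then F(4) - F(2) = (-3636/7) - (-610/21) = -10298/21.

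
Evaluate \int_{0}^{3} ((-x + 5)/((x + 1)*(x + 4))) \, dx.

Factor the denominator: x**2 + 5*x + 4 = (x + 4)(x + 1).
Partial fractions: (-x + 5)/((x + 1)*(x + 4)) = -3/(x + 4) + 2/(x + 1).
An antiderivative is F(x) = 2*log(x + 1) - 3*log(x + 4).
Then F(3) - F(0) = (-3*log(7) + 4*log(2)) - (-log(64)) = -3*log(7) + 10*log(2).

-3*log(7) + 10*log(2)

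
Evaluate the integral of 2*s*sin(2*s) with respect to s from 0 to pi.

Integrate by parts once (u = s, dv = 2*sin(2*s) ds).
An antiderivative is F(s) = -s*cos(2*s) + sin(2*s)/2.
Then F(pi) - F(0) = (-pi) - (0) = -pi.

-pi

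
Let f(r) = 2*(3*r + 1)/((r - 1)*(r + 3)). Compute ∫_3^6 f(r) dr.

-6*log(2) + 2*log(5) + 4*log(3)

Factor the denominator: r**2 + 2*r - 3 = (r + 3)(r - 1).
Partial fractions: 2*(3*r + 1)/((r - 1)*(r + 3)) = 4/(r + 3) + 2/(r - 1).
An antiderivative is F(r) = 2*log(r - 1) + 4*log(r + 3).
Then F(6) - F(3) = (2*log(5) + 8*log(3)) - (6*log(2) + 4*log(3)) = -6*log(2) + 2*log(5) + 4*log(3).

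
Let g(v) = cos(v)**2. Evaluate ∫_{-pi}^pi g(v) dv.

pi

Use the identity cos^2(v) = (1 + cos(2*v))/2.
An antiderivative is F(v) = v/2 + sin(2*v)/4.
Then F(pi) - F(-pi) = (pi/2) - (-pi/2) = pi.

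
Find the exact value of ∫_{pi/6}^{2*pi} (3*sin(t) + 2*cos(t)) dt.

-4 + 3*sqrt(3)/2

An antiderivative is F(t) = 2*sin(t) - 3*cos(t).
Then F(2*pi) - F(pi/6) = (-3) - (1 - 3*sqrt(3)/2) = -4 + 3*sqrt(3)/2.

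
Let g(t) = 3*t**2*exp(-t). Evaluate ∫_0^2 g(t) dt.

Integrate by parts twice (u = t^2, dv = 3*exp(-t) dt).
An antiderivative is F(t) = (-3*t**2 - 6*t - 6)*exp(-t).
Then F(2) - F(0) = (-30*exp(-2)) - (-6) = 6 - 30*exp(-2).

6 - 30*exp(-2)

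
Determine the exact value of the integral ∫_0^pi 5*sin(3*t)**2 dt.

5*pi/2

Use the identity sin^2(3*t) = (1 - cos(6*t))/2.
An antiderivative is F(t) = 5*t/2 - 5*sin(6*t)/12.
Then F(pi) - F(0) = (5*pi/2) - (0) = 5*pi/2.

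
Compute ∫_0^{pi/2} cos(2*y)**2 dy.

Use the identity cos^2(2*y) = (1 + cos(4*y))/2.
An antiderivative is F(y) = y/2 + sin(4*y)/8.
Then F(pi/2) - F(0) = (pi/4) - (0) = pi/4.

pi/4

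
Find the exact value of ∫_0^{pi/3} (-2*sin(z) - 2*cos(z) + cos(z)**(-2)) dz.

-1

An antiderivative is F(z) = -2*sin(z) + 2*cos(z) + tan(z).
Then F(pi/3) - F(0) = (1) - (2) = -1.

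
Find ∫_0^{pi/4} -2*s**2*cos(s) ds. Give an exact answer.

Integrate by parts twice (u = s^2, dv = -2*cos(s) ds).
An antiderivative is F(s) = -2*s**2*sin(s) - 4*s*cos(s) + 4*sin(s).
Then F(pi/4) - F(0) = (sqrt(2)*(-8*pi - pi**2 + 32)/16) - (0) = sqrt(2)*(-8*pi - pi**2 + 32)/16.

sqrt(2)*(-8*pi - pi**2 + 32)/16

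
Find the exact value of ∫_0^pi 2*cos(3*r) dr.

An antiderivative is F(r) = 2*sin(3*r)/3.
Then F(pi) - F(0) = (0) - (0) = 0.

0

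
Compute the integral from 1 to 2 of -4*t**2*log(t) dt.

Integrate by parts once (u = ln t, dv = -4*t**2 dt).
An antiderivative is F(t) = -4*t**3*(3*log(t) - 1)/9.
Then F(2) - F(1) = (32/9 - 32*log(2)/3) - (4/9) = 28/9 - 32*log(2)/3.

28/9 - 32*log(2)/3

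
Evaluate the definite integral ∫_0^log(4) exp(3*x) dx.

21

Let u = exp(x), so du = exp(x) dx. When x = 0, u = 1; when x = log(4), u = 4.
The integral becomes ∫ u**2 du from 1 to 4, with antiderivative u**3/3.
Back in x: F(x) = exp(3*x)/3.
Then F(log(4)) - F(0) = (64/3) - (1/3) = 21.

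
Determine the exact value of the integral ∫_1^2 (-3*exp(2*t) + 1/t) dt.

-3*exp(4)/2 + log(2) + 3*exp(2)/2

An antiderivative is F(t) = -3*exp(2*t)/2 + log(t).
Then F(2) - F(1) = (-3*exp(4)/2 + log(2)) - (-3*exp(2)/2) = -3*exp(4)/2 + log(2) + 3*exp(2)/2.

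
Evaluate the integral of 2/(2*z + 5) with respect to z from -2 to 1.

log(7)

An antiderivative is F(z) = log(2*z + 5).
Then F(1) - F(-2) = (log(7)) - (0) = log(7).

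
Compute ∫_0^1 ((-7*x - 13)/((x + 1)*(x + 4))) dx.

-5*log(5) + 8*log(2)

Factor the denominator: x**2 + 5*x + 4 = (x + 4)(x + 1).
Partial fractions: (-7*x - 13)/((x + 1)*(x + 4)) = -5/(x + 4) - 2/(x + 1).
An antiderivative is F(x) = -2*log(x + 1) - 5*log(x + 4).
Then F(1) - F(0) = (-5*log(5) - 2*log(2)) - (-10*log(2)) = -5*log(5) + 8*log(2).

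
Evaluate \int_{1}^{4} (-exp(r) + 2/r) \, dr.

-exp(4) + exp(1) + log(16)

An antiderivative is F(r) = -exp(r) + 2*log(r).
Then F(4) - F(1) = (-exp(4) + log(16)) - (-exp(1)) = -exp(4) + exp(1) + log(16).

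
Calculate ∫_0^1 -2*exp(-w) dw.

-2 + 2*exp(-1)

An antiderivative is F(w) = 2*exp(-w).
Then F(1) - F(0) = (2*exp(-1)) - (2) = -2 + 2*exp(-1).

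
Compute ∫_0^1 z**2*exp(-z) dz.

2 - 5*exp(-1)

Integrate by parts twice (u = z^2, dv = exp(-z) dz).
An antiderivative is F(z) = (-z**2 - 2*z - 2)*exp(-z).
Then F(1) - F(0) = (-5*exp(-1)) - (-2) = 2 - 5*exp(-1).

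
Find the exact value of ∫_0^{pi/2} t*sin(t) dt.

1

Integrate by parts once (u = t, dv = sin(t) dt).
An antiderivative is F(t) = -t*cos(t) + sin(t).
Then F(pi/2) - F(0) = (1) - (0) = 1.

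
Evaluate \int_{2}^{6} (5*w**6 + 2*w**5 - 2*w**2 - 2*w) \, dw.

By the power rule, an antiderivative is F(w) = 5*w**7/7 + w**6/3 - 2*w**3/3 - w**2.
Then F(6) - F(2) = (1507284/7) - (724/7) = 1506560/7.

1506560/7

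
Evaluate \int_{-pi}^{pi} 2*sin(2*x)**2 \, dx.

2*pi

Use the identity sin^2(2*x) = (1 - cos(4*x))/2.
An antiderivative is F(x) = x - sin(4*x)/4.
Then F(pi) - F(-pi) = (pi) - (-pi) = 2*pi.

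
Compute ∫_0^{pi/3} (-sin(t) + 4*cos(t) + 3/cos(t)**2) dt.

An antiderivative is F(t) = 4*sin(t) + cos(t) + 3*tan(t).
Then F(pi/3) - F(0) = (1/2 + 5*sqrt(3)) - (1) = -1/2 + 5*sqrt(3).

-1/2 + 5*sqrt(3)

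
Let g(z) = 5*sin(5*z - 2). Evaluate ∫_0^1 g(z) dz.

cos(2) - cos(3)

Let u = 5*z - 2, so du = 5 dz. When z = 0, u = -2; when z = 1, u = 3.
The integral becomes ∫ sin(u) du from -2 to 3, with antiderivative -cos(u).
Back in z: F(z) = -cos(5*z - 2).
Then F(1) - F(0) = (-cos(3)) - (-cos(2)) = cos(2) - cos(3).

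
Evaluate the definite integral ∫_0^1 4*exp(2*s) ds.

An antiderivative is F(s) = 2*exp(2*s).
Then F(1) - F(0) = (2*exp(2)) - (2) = -2 + 2*exp(2).

-2 + 2*exp(2)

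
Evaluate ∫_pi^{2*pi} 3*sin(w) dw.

An antiderivative is F(w) = -3*cos(w).
Then F(2*pi) - F(pi) = (-3) - (3) = -6.

-6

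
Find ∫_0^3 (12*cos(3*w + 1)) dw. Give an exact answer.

Let u = 3*w + 1, so du = 3 dw. When w = 0, u = 1; when w = 3, u = 10.
The integral becomes 4·∫ cos(u) du from 1 to 10, with antiderivative 4*sin(u).
Back in w: F(w) = 4*sin(3*w + 1).
Then F(3) - F(0) = (4*sin(10)) - (4*sin(1)) = -4*sin(1) + 4*sin(10).

-4*sin(1) + 4*sin(10)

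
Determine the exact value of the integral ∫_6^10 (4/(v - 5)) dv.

4*log(5)

An antiderivative is F(v) = 4*log(v - 5).
Then F(10) - F(6) = (4*log(5)) - (0) = 4*log(5).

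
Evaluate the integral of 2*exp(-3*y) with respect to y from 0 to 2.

2/3 - 2*exp(-6)/3

An antiderivative is F(y) = -2*exp(-3*y)/3.
Then F(2) - F(0) = (-2*exp(-6)/3) - (-2/3) = 2/3 - 2*exp(-6)/3.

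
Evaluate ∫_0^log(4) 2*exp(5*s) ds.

Let u = exp(s), so du = exp(s) ds. When s = 0, u = 1; when s = log(4), u = 4.
The integral becomes 2·∫ u**4 du from 1 to 4, with antiderivative 2*u**5/5.
Back in s: F(s) = 2*exp(5*s)/5.
Then F(log(4)) - F(0) = (2048/5) - (2/5) = 2046/5.

2046/5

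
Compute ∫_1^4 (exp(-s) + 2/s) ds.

An antiderivative is F(s) = 2*log(s) - exp(-s).
Then F(4) - F(1) = (-exp(-4) + 4*log(2)) - (-exp(-1)) = -exp(-4) + exp(-1) + 4*log(2).

-exp(-4) + exp(-1) + 4*log(2)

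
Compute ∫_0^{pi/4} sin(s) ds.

An antiderivative is F(s) = -cos(s).
Then F(pi/4) - F(0) = (-sqrt(2)/2) - (-1) = 1 - sqrt(2)/2.

1 - sqrt(2)/2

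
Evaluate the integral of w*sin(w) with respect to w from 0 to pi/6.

Integrate by parts once (u = w, dv = sin(w) dw).
An antiderivative is F(w) = -w*cos(w) + sin(w).
Then F(pi/6) - F(0) = (-sqrt(3)*pi/12 + 1/2) - (0) = -sqrt(3)*pi/12 + 1/2.

-sqrt(3)*pi/12 + 1/2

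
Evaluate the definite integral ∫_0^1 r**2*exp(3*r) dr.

-2/27 + 5*exp(3)/27

Integrate by parts twice (u = r^2, dv = exp(3*r) dr).
An antiderivative is F(r) = (9*r**2 - 6*r + 2)*exp(3*r)/27.
Then F(1) - F(0) = (5*exp(3)/27) - (2/27) = -2/27 + 5*exp(3)/27.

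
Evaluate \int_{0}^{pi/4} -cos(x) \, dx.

-sqrt(2)/2

An antiderivative is F(x) = -sin(x).
Then F(pi/4) - F(0) = (-sqrt(2)/2) - (0) = -sqrt(2)/2.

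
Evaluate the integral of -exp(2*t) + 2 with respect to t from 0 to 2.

9/2 - exp(4)/2

An antiderivative is F(t) = -exp(2*t)/2 + 2*t.
Then F(2) - F(0) = (4 - exp(4)/2) - (-1/2) = 9/2 - exp(4)/2.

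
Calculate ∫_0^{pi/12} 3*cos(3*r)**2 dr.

Use the identity cos^2(3*r) = (1 + cos(6*r))/2.
An antiderivative is F(r) = 3*r/2 + sin(6*r)/4.
Then F(pi/12) - F(0) = (1/4 + pi/8) - (0) = 1/4 + pi/8.

1/4 + pi/8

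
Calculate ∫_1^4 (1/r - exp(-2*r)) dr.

An antiderivative is F(r) = log(r) + exp(-2*r)/2.
Then F(4) - F(1) = (exp(-8)/2 + 2*log(2)) - (exp(-2)/2) = (-exp(6) + 1 + 4*exp(8)*log(2))*exp(-8)/2.

(-exp(6) + 1 + 4*exp(8)*log(2))*exp(-8)/2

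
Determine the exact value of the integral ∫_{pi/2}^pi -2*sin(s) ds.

-2

An antiderivative is F(s) = 2*cos(s).
Then F(pi) - F(pi/2) = (-2) - (0) = -2.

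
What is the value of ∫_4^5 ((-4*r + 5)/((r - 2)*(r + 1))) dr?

-4*log(3) - 2*log(2) + 3*log(5)

Factor the denominator: r**2 - r - 2 = (r + 1)(r - 2).
Partial fractions: (-4*r + 5)/((r - 2)*(r + 1)) = -3/(r + 1) - 1/(r - 2).
An antiderivative is F(r) = -log(r - 2) - 3*log(r + 1).
Then F(5) - F(4) = (-4*log(3) - 3*log(2)) - (-3*log(5) - log(2)) = -4*log(3) - 2*log(2) + 3*log(5).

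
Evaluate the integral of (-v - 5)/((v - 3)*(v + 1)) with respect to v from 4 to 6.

log(7/45)

Factor the denominator: v**2 - 2*v - 3 = (v + 1)(v - 3).
Partial fractions: (-v - 5)/((v - 3)*(v + 1)) = 1/(v + 1) - 2/(v - 3).
An antiderivative is F(v) = -2*log(v - 3) + log(v + 1).
Then F(6) - F(4) = (log(7/9)) - (log(5)) = log(7/45).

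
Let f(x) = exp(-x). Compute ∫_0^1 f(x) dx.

1 - exp(-1)

An antiderivative is F(x) = -exp(-x).
Then F(1) - F(0) = (-exp(-1)) - (-1) = 1 - exp(-1).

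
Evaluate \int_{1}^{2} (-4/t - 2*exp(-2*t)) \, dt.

An antiderivative is F(t) = -4*log(t) + exp(-2*t).
Then F(2) - F(1) = (-4*log(2) + exp(-4)) - (exp(-2)) = -4*log(2) - exp(-2) + exp(-4).

-4*log(2) - exp(-2) + exp(-4)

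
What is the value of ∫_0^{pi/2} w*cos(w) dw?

Integrate by parts once (u = w, dv = cos(w) dw).
An antiderivative is F(w) = w*sin(w) + cos(w).
Then F(pi/2) - F(0) = (pi/2) - (1) = -1 + pi/2.

-1 + pi/2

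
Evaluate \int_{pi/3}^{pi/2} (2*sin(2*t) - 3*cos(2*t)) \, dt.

An antiderivative is F(t) = -3*sin(2*t)/2 - cos(2*t).
Then F(pi/2) - F(pi/3) = (1) - (1/2 - 3*sqrt(3)/4) = 1/2 + 3*sqrt(3)/4.

1/2 + 3*sqrt(3)/4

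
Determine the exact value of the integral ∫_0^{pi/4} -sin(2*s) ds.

An antiderivative is F(s) = cos(2*s)/2.
Then F(pi/4) - F(0) = (0) - (1/2) = -1/2.

-1/2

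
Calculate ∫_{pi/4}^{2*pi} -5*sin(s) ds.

5 - 5*sqrt(2)/2

An antiderivative is F(s) = 5*cos(s).
Then F(2*pi) - F(pi/4) = (5) - (5*sqrt(2)/2) = 5 - 5*sqrt(2)/2.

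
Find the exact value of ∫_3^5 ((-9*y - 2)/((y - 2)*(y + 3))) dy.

-10*log(2) + log(3)

Factor the denominator: y**2 + y - 6 = (y + 3)(y - 2).
Partial fractions: (-9*y - 2)/((y - 2)*(y + 3)) = -5/(y + 3) - 4/(y - 2).
An antiderivative is F(y) = -4*log(y - 2) - 5*log(y + 3).
Then F(5) - F(3) = (-15*log(2) - 4*log(3)) - (-5*log(3) - 5*log(2)) = -10*log(2) + log(3).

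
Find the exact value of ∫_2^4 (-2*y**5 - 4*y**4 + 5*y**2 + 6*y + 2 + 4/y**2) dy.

-30049/15

By the power rule, an antiderivative is F(y) = -y**6/3 - 4*y**5/5 + 5*y**3/3 + 3*y**2 + 2*y - 4/y.
Then F(4) - F(2) = (-30343/15) - (-98/5) = -30049/15.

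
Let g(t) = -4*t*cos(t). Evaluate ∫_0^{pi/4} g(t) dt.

Integrate by parts once (u = t, dv = -4*cos(t) dt).
An antiderivative is F(t) = -4*t*sin(t) - 4*cos(t).
Then F(pi/4) - F(0) = (sqrt(2)*(-4 - pi)/2) - (-4) = -2*sqrt(2) - sqrt(2)*pi/2 + 4.

-2*sqrt(2) - sqrt(2)*pi/2 + 4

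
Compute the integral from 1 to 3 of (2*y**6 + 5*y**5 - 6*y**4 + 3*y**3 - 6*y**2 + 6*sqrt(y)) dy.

12*sqrt(3) + 99208/105

By the power rule, an antiderivative is F(y) = 2*y**7/7 + 5*y**6/6 - 6*y**5/5 + 3*y**4/4 + 4*y**(3/2) - 2*y**3.
Then F(3) - F(1) = (12*sqrt(3) + 132651/140) - (1121/420) = 12*sqrt(3) + 99208/105.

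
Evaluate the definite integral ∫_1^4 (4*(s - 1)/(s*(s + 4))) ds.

Factor the denominator: s**2 + 4*s = (s + 4)s.
Partial fractions: 4*(s - 1)/(s*(s + 4)) = 5/(s + 4) - 1/s.
An antiderivative is F(s) = -log(s) + 5*log(s + 4).
Then F(4) - F(1) = (13*log(2)) - (5*log(5)) = -5*log(5) + 13*log(2).

-5*log(5) + 13*log(2)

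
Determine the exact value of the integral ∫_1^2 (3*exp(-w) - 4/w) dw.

-4*log(2) - 3*exp(-2) + 3*exp(-1)

An antiderivative is F(w) = -4*log(w) - 3*exp(-w).
Then F(2) - F(1) = (-4*log(2) - 3*exp(-2)) - (-3*exp(-1)) = -4*log(2) - 3*exp(-2) + 3*exp(-1).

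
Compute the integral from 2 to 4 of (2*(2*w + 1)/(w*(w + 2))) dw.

log(27/4)

Factor the denominator: w**2 + 2*w = (w + 2)w.
Partial fractions: 2*(2*w + 1)/(w*(w + 2)) = 3/(w + 2) + 1/w.
An antiderivative is F(w) = log(w) + 3*log(w + 2).
Then F(4) - F(2) = (3*log(3) + 5*log(2)) - (7*log(2)) = log(27/4).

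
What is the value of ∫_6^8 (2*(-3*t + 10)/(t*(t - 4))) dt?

-11*log(2) + 5*log(3)

Factor the denominator: t**2 - 4*t = t(t - 4).
Partial fractions: 2*(-3*t + 10)/(t*(t - 4)) = -5/t - 1/(t - 4).
An antiderivative is F(t) = -5*log(t) - log(t - 4).
Then F(8) - F(6) = (-17*log(2)) - (-5*log(3) - 6*log(2)) = -11*log(2) + 5*log(3).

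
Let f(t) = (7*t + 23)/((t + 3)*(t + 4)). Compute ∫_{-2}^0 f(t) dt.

Factor the denominator: t**2 + 7*t + 12 = (t + 4)(t + 3).
Partial fractions: (7*t + 23)/((t + 3)*(t + 4)) = 5/(t + 4) + 2/(t + 3).
An antiderivative is F(t) = 2*log(t + 3) + 5*log(t + 4).
Then F(0) - F(-2) = (2*log(3) + 10*log(2)) - (log(32)) = 2*log(3) + 5*log(2).

2*log(3) + 5*log(2)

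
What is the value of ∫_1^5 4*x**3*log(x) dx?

-156 + 625*log(5)

Integrate by parts once (u = ln x, dv = 4*x**3 dx).
An antiderivative is F(x) = x**4*(4*log(x) - 1)/4.
Then F(5) - F(1) = (-625/4 + 625*log(5)) - (-1/4) = -156 + 625*log(5).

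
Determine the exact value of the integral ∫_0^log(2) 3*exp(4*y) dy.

Let u = exp(y), so du = exp(y) dy. When y = 0, u = 1; when y = log(2), u = 2.
The integral becomes 3·∫ u**3 du from 1 to 2, with antiderivative 3*u**4/4.
Back in y: F(y) = 3*exp(4*y)/4.
Then F(log(2)) - F(0) = (12) - (3/4) = 45/4.

45/4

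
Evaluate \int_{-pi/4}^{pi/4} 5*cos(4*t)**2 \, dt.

Use the identity cos^2(4*t) = (1 + cos(8*t))/2.
An antiderivative is F(t) = 5*t/2 + 5*sin(8*t)/16.
Then F(pi/4) - F(-pi/4) = (5*pi/8) - (-5*pi/8) = 5*pi/4.

5*pi/4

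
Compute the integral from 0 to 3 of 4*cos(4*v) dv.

sin(12)

Let u = 4*v, so du = 4 dv. When v = 0, u = 0; when v = 3, u = 12.
The integral becomes ∫ cos(u) du from 0 to 12, with antiderivative sin(u).
Back in v: F(v) = sin(4*v).
Then F(3) - F(0) = (sin(12)) - (0) = sin(12).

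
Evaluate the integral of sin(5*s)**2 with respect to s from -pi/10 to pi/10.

pi/10

Use the identity sin^2(5*s) = (1 - cos(10*s))/2.
An antiderivative is F(s) = s/2 - sin(10*s)/20.
Then F(pi/10) - F(-pi/10) = (pi/20) - (-pi/20) = pi/10.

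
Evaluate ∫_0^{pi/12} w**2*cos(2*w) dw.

-1/8 + pi**2/576 + sqrt(3)*pi/48

Integrate by parts twice (u = w^2, dv = cos(2*w) dw).
An antiderivative is F(w) = w**2*sin(2*w)/2 + w*cos(2*w)/2 - sin(2*w)/4.
Then F(pi/12) - F(0) = (-1/8 + pi**2/576 + sqrt(3)*pi/48) - (0) = -1/8 + pi**2/576 + sqrt(3)*pi/48.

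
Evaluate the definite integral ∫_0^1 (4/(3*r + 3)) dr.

An antiderivative is F(r) = 4*log(3*r + 3)/3.
Then F(1) - F(0) = (4*log(6)/3) - (4*log(3)/3) = 4*log(2)/3.

4*log(2)/3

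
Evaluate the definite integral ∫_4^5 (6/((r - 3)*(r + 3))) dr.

Factor the denominator: r**2 - 9 = (r + 3)(r - 3).
Partial fractions: 6/((r - 3)*(r + 3)) = -1/(r + 3) + 1/(r - 3).
An antiderivative is F(r) = log(r - 3) - log(r + 3).
Then F(5) - F(4) = (-log(4)) - (-log(7)) = log(7/4).

log(7/4)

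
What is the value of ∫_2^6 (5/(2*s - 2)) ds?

5*log(5)/2

An antiderivative is F(s) = 5*log(2*s - 2)/2.
Then F(6) - F(2) = (5*log(10)/2) - (5*log(2)/2) = 5*log(5)/2.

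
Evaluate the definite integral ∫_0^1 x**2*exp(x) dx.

-2 + E

Integrate by parts twice (u = x^2, dv = exp(x) dx).
An antiderivative is F(x) = (x**2 - 2*x + 2)*exp(x).
Then F(1) - F(0) = (E) - (2) = -2 + E.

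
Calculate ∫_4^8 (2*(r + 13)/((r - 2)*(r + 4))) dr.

log(72)

Factor the denominator: r**2 + 2*r - 8 = (r + 4)(r - 2).
Partial fractions: 2*(r + 13)/((r - 2)*(r + 4)) = -3/(r + 4) + 5/(r - 2).
An antiderivative is F(r) = 5*log(r - 2) - 3*log(r + 4).
Then F(8) - F(4) = (log(9/2)) - (-log(16)) = log(72).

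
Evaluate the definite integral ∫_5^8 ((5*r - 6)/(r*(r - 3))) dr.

Factor the denominator: r**2 - 3*r = r(r - 3).
Partial fractions: (5*r - 6)/(r*(r - 3)) = 2/r + 3/(r - 3).
An antiderivative is F(r) = 2*log(r) + 3*log(r - 3).
Then F(8) - F(5) = (6*log(2) + 3*log(5)) - (3*log(2) + 2*log(5)) = log(40).

log(40)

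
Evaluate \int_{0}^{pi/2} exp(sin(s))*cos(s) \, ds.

-1 + E

Let u = sin(s), so du = cos(s) ds. When s = 0, u = 0; when s = pi/2, u = 1.
The integral becomes ∫ exp(u) du from 0 to 1, with antiderivative exp(u).
Back in s: F(s) = exp(sin(s)).
Then F(pi/2) - F(0) = (E) - (1) = -1 + E.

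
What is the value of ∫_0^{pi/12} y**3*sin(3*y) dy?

Integrate by parts 3 times (u = y^3, dv = sin(3*y) dy).
An antiderivative is F(y) = -y**3*cos(3*y)/3 + y**2*sin(3*y)/3 + 2*y*cos(3*y)/9 - 2*sin(3*y)/27.
Then F(pi/12) - F(0) = (sqrt(2)*(-384 - pi**3 + 12*pi**2 + 96*pi)/10368) - (0) = sqrt(2)*(-384 - pi**3 + 12*pi**2 + 96*pi)/10368.

sqrt(2)*(-384 - pi**3 + 12*pi**2 + 96*pi)/10368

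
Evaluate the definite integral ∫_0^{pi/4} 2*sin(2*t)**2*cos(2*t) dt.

Let u = sin(2*t), so du = 2*cos(2*t) dt. When t = 0, u = 0; when t = pi/4, u = 1.
The integral becomes ∫ u**2 du from 0 to 1, with antiderivative u**3/3.
Back in t: F(t) = sin(2*t)**3/3.
Then F(pi/4) - F(0) = (1/3) - (0) = 1/3.

1/3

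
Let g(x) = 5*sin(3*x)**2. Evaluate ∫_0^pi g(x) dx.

5*pi/2

Use the identity sin^2(3*x) = (1 - cos(6*x))/2.
An antiderivative is F(x) = 5*x/2 - 5*sin(6*x)/12.
Then F(pi) - F(0) = (5*pi/2) - (0) = 5*pi/2.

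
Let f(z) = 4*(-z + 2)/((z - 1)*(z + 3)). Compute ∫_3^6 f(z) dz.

Factor the denominator: z**2 + 2*z - 3 = (z + 3)(z - 1).
Partial fractions: 4*(-z + 2)/((z - 1)*(z + 3)) = -5/(z + 3) + 1/(z - 1).
An antiderivative is F(z) = log(z - 1) - 5*log(z + 3).
Then F(6) - F(3) = (-10*log(3) + log(5)) - (-5*log(3) - 4*log(2)) = -5*log(3) + log(5) + 4*log(2).

-5*log(3) + log(5) + 4*log(2)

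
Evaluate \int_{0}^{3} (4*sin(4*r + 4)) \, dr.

Let u = 4*r + 4, so du = 4 dr. When r = 0, u = 4; when r = 3, u = 16.
The integral becomes ∫ sin(u) du from 4 to 16, with antiderivative -cos(u).
Back in r: F(r) = -cos(4*r + 4).
Then F(3) - F(0) = (-cos(16)) - (-cos(4)) = cos(4) - cos(16).

cos(4) - cos(16)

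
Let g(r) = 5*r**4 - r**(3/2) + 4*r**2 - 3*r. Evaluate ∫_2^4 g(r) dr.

8*sqrt(2)/5 + 15538/15

By the power rule, an antiderivative is F(r) = -2*r**(5/2)/5 + r**5 + 4*r**3/3 - 3*r**2/2.
Then F(4) - F(2) = (16088/15) - (110/3 - 8*sqrt(2)/5) = 8*sqrt(2)/5 + 15538/15.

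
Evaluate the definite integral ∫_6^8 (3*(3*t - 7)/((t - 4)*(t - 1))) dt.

-4*log(5) + 5*log(2) + 4*log(7)

Factor the denominator: t**2 - 5*t + 4 = (t - 1)(t - 4).
Partial fractions: 3*(3*t - 7)/((t - 4)*(t - 1)) = 4/(t - 1) + 5/(t - 4).
An antiderivative is F(t) = 5*log(t - 4) + 4*log(t - 1).
Then F(8) - F(6) = (10*log(2) + 4*log(7)) - (5*log(2) + 4*log(5)) = -4*log(5) + 5*log(2) + 4*log(7).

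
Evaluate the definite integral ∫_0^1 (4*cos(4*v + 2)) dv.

Let u = 4*v + 2, so du = 4 dv. When v = 0, u = 2; when v = 1, u = 6.
The integral becomes ∫ cos(u) du from 2 to 6, with antiderivative sin(u).
Back in v: F(v) = sin(4*v + 2).
Then F(1) - F(0) = (sin(6)) - (sin(2)) = -sin(2) + sin(6).

-sin(2) + sin(6)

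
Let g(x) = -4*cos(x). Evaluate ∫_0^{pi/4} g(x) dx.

-2*sqrt(2)

An antiderivative is F(x) = -4*sin(x).
Then F(pi/4) - F(0) = (-2*sqrt(2)) - (0) = -2*sqrt(2).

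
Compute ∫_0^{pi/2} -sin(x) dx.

An antiderivative is F(x) = cos(x).
Then F(pi/2) - F(0) = (0) - (1) = -1.

-1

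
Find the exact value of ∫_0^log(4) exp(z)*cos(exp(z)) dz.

Let u = exp(z), so du = exp(z) dz. When z = 0, u = 1; when z = log(4), u = 4.
The integral becomes ∫ cos(u) du from 1 to 4, with antiderivative sin(u).
Back in z: F(z) = sin(exp(z)).
Then F(log(4)) - F(0) = (sin(4)) - (sin(1)) = -sin(1) + sin(4).

-sin(1) + sin(4)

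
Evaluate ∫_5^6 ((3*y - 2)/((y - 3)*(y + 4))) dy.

Factor the denominator: y**2 + y - 12 = (y + 4)(y - 3).
Partial fractions: (3*y - 2)/((y - 3)*(y + 4)) = 2/(y + 4) + 1/(y - 3).
An antiderivative is F(y) = log(y - 3) + 2*log(y + 4).
Then F(6) - F(5) = (log(3) + 2*log(2) + 2*log(5)) - (log(2) + 4*log(3)) = log(50/27).

log(50/27)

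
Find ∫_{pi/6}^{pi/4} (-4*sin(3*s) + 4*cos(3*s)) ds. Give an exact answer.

An antiderivative is F(s) = 4*sin(3*s)/3 + 4*cos(3*s)/3.
Then F(pi/4) - F(pi/6) = (0) - (4/3) = -4/3.

-4/3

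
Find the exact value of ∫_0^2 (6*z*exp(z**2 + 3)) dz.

Let u = z**2 + 3, so du = 2*z dz. When z = 0, u = 3; when z = 2, u = 7.
The integral becomes 3·∫ exp(u) du from 3 to 7, with antiderivative 3*exp(u).
Back in z: F(z) = 3*exp(z**2 + 3).
Then F(2) - F(0) = (3*exp(7)) - (3*exp(3)) = -3*(1 - exp(4))*exp(3).

-3*(1 - exp(4))*exp(3)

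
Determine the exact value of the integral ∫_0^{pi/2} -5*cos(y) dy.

An antiderivative is F(y) = -5*sin(y).
Then F(pi/2) - F(0) = (-5) - (0) = -5.

-5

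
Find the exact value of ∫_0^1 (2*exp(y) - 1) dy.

An antiderivative is F(y) = -y + 2*exp(y).
Then F(1) - F(0) = (-1 + 2*E) - (2) = -3 + 2*E.

-3 + 2*E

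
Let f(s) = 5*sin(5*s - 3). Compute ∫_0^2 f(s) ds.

Let u = 5*s - 3, so du = 5 ds. When s = 0, u = -3; when s = 2, u = 7.
The integral becomes ∫ sin(u) du from -3 to 7, with antiderivative -cos(u).
Back in s: F(s) = -cos(5*s - 3).
Then F(2) - F(0) = (-cos(7)) - (-cos(3)) = cos(3) - cos(7).

cos(3) - cos(7)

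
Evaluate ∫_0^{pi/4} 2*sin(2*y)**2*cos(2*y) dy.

1/3

Let u = sin(2*y), so du = 2*cos(2*y) dy. When y = 0, u = 0; when y = pi/4, u = 1.
The integral becomes ∫ u**2 du from 0 to 1, with antiderivative u**3/3.
Back in y: F(y) = sin(2*y)**3/3.
Then F(pi/4) - F(0) = (1/3) - (0) = 1/3.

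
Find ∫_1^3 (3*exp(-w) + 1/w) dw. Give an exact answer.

-3*exp(-3) + log(3) + 3*exp(-1)

An antiderivative is F(w) = log(w) - 3*exp(-w).
Then F(3) - F(1) = (-3*exp(-3) + log(3)) - (-3*exp(-1)) = -3*exp(-3) + log(3) + 3*exp(-1).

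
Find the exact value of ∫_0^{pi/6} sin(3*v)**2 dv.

Use the identity sin^2(3*v) = (1 - cos(6*v))/2.
An antiderivative is F(v) = v/2 - sin(6*v)/12.
Then F(pi/6) - F(0) = (pi/12) - (0) = pi/12.

pi/12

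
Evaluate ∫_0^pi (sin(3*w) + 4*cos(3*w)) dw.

2/3

An antiderivative is F(w) = 4*sin(3*w)/3 - cos(3*w)/3.
Then F(pi) - F(0) = (1/3) - (-1/3) = 2/3.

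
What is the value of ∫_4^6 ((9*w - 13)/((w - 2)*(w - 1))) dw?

Factor the denominator: w**2 - 3*w + 2 = (w - 1)(w - 2).
Partial fractions: (9*w - 13)/((w - 2)*(w - 1)) = 4/(w - 1) + 5/(w - 2).
An antiderivative is F(w) = 5*log(w - 2) + 4*log(w - 1).
Then F(6) - F(4) = (4*log(5) + 10*log(2)) - (5*log(2) + 4*log(3)) = -4*log(3) + 5*log(2) + 4*log(5).

-4*log(3) + 5*log(2) + 4*log(5)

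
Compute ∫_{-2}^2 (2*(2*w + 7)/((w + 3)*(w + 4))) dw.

2*log(3) + 2*log(5)

Factor the denominator: w**2 + 7*w + 12 = (w + 4)(w + 3).
Partial fractions: 2*(2*w + 7)/((w + 3)*(w + 4)) = 2/(w + 4) + 2/(w + 3).
An antiderivative is F(w) = 2*log(w + 3) + 2*log(w + 4).
Then F(2) - F(-2) = (2*log(2) + 2*log(3) + 2*log(5)) - (log(4)) = 2*log(3) + 2*log(5).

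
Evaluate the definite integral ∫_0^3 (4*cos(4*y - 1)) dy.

Let u = 4*y - 1, so du = 4 dy. When y = 0, u = -1; when y = 3, u = 11.
The integral becomes ∫ cos(u) du from -1 to 11, with antiderivative sin(u).
Back in y: F(y) = sin(4*y - 1).
Then F(3) - F(0) = (sin(11)) - (-sin(1)) = sin(11) + sin(1).

sin(11) + sin(1)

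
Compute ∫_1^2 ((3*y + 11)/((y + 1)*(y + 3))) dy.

log(81/20)

Factor the denominator: y**2 + 4*y + 3 = (y + 3)(y + 1).
Partial fractions: (3*y + 11)/((y + 1)*(y + 3)) = -1/(y + 3) + 4/(y + 1).
An antiderivative is F(y) = 4*log(y + 1) - log(y + 3).
Then F(2) - F(1) = (log(81/5)) - (log(4)) = log(81/20).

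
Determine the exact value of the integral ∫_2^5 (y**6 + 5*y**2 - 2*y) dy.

79215/7

By the power rule, an antiderivative is F(y) = y**7/7 + 5*y**3/3 - y**2.
Then F(5) - F(2) = (238225/21) - (580/21) = 79215/7.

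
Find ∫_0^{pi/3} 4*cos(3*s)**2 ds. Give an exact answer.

2*pi/3

Use the identity cos^2(3*s) = (1 + cos(6*s))/2.
An antiderivative is F(s) = 2*s + sin(6*s)/3.
Then F(pi/3) - F(0) = (2*pi/3) - (0) = 2*pi/3.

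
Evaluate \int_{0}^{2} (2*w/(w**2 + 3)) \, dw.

Let u = w**2 + 3, so du = 2*w dw. When w = 0, u = 3; when w = 2, u = 7.
The integral becomes ∫ 1/u du from 3 to 7, with antiderivative log(u).
Back in w: F(w) = log(w**2 + 3).
Then F(2) - F(0) = (log(7)) - (log(3)) = log(7/3).

log(7/3)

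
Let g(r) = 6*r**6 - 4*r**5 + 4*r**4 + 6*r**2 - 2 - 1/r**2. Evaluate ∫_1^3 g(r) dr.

57026/35

By the power rule, an antiderivative is F(r) = 6*r**7/7 - 2*r**6/3 + 4*r**5/5 + 2*r**3 - 2*r + 1/r.
Then F(3) - F(1) = (171287/105) - (209/105) = 57026/35.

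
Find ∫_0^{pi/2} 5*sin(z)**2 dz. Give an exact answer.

5*pi/4

Use the identity sin^2(z) = (1 - cos(2*z))/2.
An antiderivative is F(z) = 5*z/2 - 5*sin(2*z)/4.
Then F(pi/2) - F(0) = (5*pi/4) - (0) = 5*pi/4.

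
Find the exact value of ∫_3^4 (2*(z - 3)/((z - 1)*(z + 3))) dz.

Factor the denominator: z**2 + 2*z - 3 = (z + 3)(z - 1).
Partial fractions: 2*(z - 3)/((z - 1)*(z + 3)) = 3/(z + 3) - 1/(z - 1).
An antiderivative is F(z) = -log(z - 1) + 3*log(z + 3).
Then F(4) - F(3) = (-log(3) + 3*log(7)) - (2*log(2) + 3*log(3)) = -4*log(3) - 2*log(2) + 3*log(7).

-4*log(3) - 2*log(2) + 3*log(7)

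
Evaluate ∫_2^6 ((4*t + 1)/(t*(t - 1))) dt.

Factor the denominator: t**2 - t = t(t - 1).
Partial fractions: (4*t + 1)/(t*(t - 1)) = -1/t + 5/(t - 1).
An antiderivative is F(t) = -log(t) + 5*log(t - 1).
Then F(6) - F(2) = (-log(3) - log(2) + 5*log(5)) - (-log(2)) = -log(3) + 5*log(5).

-log(3) + 5*log(5)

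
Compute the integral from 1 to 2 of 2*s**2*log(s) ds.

Integrate by parts once (u = ln s, dv = 2*s**2 ds).
An antiderivative is F(s) = 2*s**3*(3*log(s) - 1)/9.
Then F(2) - F(1) = (-16/9 + 16*log(2)/3) - (-2/9) = -14/9 + 16*log(2)/3.

-14/9 + 16*log(2)/3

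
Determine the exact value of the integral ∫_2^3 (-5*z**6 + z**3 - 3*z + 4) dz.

-40823/28

By the power rule, an antiderivative is F(z) = -5*z**7/7 + z**4/4 - 3*z**2/2 + 4*z.
Then F(3) - F(2) = (-43215/28) - (-598/7) = -40823/28.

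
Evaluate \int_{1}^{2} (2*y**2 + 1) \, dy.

17/3

By the power rule, an antiderivative is F(y) = 2*y**3/3 + y.
Then F(2) - F(1) = (22/3) - (5/3) = 17/3.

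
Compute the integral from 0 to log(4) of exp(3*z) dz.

21

Let u = exp(z), so du = exp(z) dz. When z = 0, u = 1; when z = log(4), u = 4.
The integral becomes ∫ u**2 du from 1 to 4, with antiderivative u**3/3.
Back in z: F(z) = exp(3*z)/3.
Then F(log(4)) - F(0) = (64/3) - (1/3) = 21.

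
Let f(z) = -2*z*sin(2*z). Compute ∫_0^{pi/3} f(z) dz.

Integrate by parts once (u = z, dv = -2*sin(2*z) dz).
An antiderivative is F(z) = z*cos(2*z) - sin(2*z)/2.
Then F(pi/3) - F(0) = (-pi/6 - sqrt(3)/4) - (0) = -pi/6 - sqrt(3)/4.

-pi/6 - sqrt(3)/4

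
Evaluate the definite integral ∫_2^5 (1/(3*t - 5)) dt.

log(10)/3

An antiderivative is F(t) = log(3*t - 5)/3.
Then F(5) - F(2) = (log(10)/3) - (0) = log(10)/3.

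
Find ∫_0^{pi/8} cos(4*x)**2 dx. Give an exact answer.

pi/16

Use the identity cos^2(4*x) = (1 + cos(8*x))/2.
An antiderivative is F(x) = x/2 + sin(8*x)/16.
Then F(pi/8) - F(0) = (pi/16) - (0) = pi/16.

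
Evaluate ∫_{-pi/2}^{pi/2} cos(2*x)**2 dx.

pi/2

Use the identity cos^2(2*x) = (1 + cos(4*x))/2.
An antiderivative is F(x) = x/2 + sin(4*x)/8.
Then F(pi/2) - F(-pi/2) = (pi/4) - (-pi/4) = pi/2.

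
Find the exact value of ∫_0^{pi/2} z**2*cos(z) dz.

-2 + pi**2/4

Integrate by parts twice (u = z^2, dv = cos(z) dz).
An antiderivative is F(z) = z**2*sin(z) + 2*z*cos(z) - 2*sin(z).
Then F(pi/2) - F(0) = (-2 + pi**2/4) - (0) = -2 + pi**2/4.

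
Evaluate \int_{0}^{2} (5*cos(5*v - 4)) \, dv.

sin(4) + sin(6)

Let u = 5*v - 4, so du = 5 dv. When v = 0, u = -4; when v = 2, u = 6.
The integral becomes ∫ cos(u) du from -4 to 6, with antiderivative sin(u).
Back in v: F(v) = sin(5*v - 4).
Then F(2) - F(0) = (sin(6)) - (-sin(4)) = sin(4) + sin(6).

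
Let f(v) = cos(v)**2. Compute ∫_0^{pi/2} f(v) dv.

pi/4

Use the identity cos^2(v) = (1 + cos(2*v))/2.
An antiderivative is F(v) = v/2 + sin(2*v)/4.
Then F(pi/2) - F(0) = (pi/4) - (0) = pi/4.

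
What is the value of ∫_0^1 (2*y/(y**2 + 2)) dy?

Let u = y**2 + 2, so du = 2*y dy. When y = 0, u = 2; when y = 1, u = 3.
The integral becomes ∫ 1/u du from 2 to 3, with antiderivative log(u).
Back in y: F(y) = log(y**2 + 2).
Then F(1) - F(0) = (log(3)) - (log(2)) = log(3/2).

log(3/2)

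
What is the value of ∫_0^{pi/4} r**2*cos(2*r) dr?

-1/4 + pi**2/32

Integrate by parts twice (u = r^2, dv = cos(2*r) dr).
An antiderivative is F(r) = r**2*sin(2*r)/2 + r*cos(2*r)/2 - sin(2*r)/4.
Then F(pi/4) - F(0) = (-1/4 + pi**2/32) - (0) = -1/4 + pi**2/32.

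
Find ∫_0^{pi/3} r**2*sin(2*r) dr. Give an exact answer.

Integrate by parts twice (u = r^2, dv = sin(2*r) dr).
An antiderivative is F(r) = -r**2*cos(2*r)/2 + r*sin(2*r)/2 + cos(2*r)/4.
Then F(pi/3) - F(0) = (-1/8 + pi**2/36 + sqrt(3)*pi/12) - (1/4) = -3/8 + pi**2/36 + sqrt(3)*pi/12.

-3/8 + pi**2/36 + sqrt(3)*pi/12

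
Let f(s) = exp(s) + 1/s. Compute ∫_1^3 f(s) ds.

-exp(1) + log(3) + exp(3)

An antiderivative is F(s) = exp(s) + log(s).
Then F(3) - F(1) = (log(3) + exp(3)) - (exp(1)) = -exp(1) + log(3) + exp(3).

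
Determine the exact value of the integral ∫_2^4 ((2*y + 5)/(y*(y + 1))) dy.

Factor the denominator: y**2 + y = (y + 1)y.
Partial fractions: (2*y + 5)/(y*(y + 1)) = -3/(y + 1) + 5/y.
An antiderivative is F(y) = 5*log(y) - 3*log(y + 1).
Then F(4) - F(2) = (-3*log(5) + 10*log(2)) - (log(32/27)) = -3*log(5) + 3*log(3) + 5*log(2).

-3*log(5) + 3*log(3) + 5*log(2)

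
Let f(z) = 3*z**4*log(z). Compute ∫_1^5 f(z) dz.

-9372/25 + 1875*log(5)

Integrate by parts once (u = ln z, dv = 3*z**4 dz).
An antiderivative is F(z) = 3*z**5*(5*log(z) - 1)/25.
Then F(5) - F(1) = (-375 + 1875*log(5)) - (-3/25) = -9372/25 + 1875*log(5).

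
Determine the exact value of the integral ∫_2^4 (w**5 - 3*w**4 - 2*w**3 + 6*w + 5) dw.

By the power rule, an antiderivative is F(w) = w**6/6 - 3*w**5/5 - w**4/2 + 3*w**2 + 5*w.
Then F(4) - F(2) = (124/15) - (82/15) = 14/5.

14/5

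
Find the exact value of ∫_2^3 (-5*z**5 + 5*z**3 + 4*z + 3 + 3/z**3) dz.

By the power rule, an antiderivative is F(z) = -5*z**6/6 + 5*z**4/4 + 2*z**2 + 3*z - 3/(2*z**2).
Then F(3) - F(2) = (-5753/12) - (-473/24) = -11033/24.

-11033/24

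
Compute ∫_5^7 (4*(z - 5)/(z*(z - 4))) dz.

-5*log(5) - log(3) + 5*log(7)

Factor the denominator: z**2 - 4*z = z(z - 4).
Partial fractions: 4*(z - 5)/(z*(z - 4)) = 5/z - 1/(z - 4).
An antiderivative is F(z) = 5*log(z) - log(z - 4).
Then F(7) - F(5) = (-log(3) + 5*log(7)) - (5*log(5)) = -5*log(5) - log(3) + 5*log(7).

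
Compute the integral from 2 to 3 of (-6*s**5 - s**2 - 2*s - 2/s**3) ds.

-24353/36

By the power rule, an antiderivative is F(s) = -s**6 - s**3/3 - s**2 + s**(-2).
Then F(3) - F(2) = (-6722/9) - (-845/12) = -24353/36.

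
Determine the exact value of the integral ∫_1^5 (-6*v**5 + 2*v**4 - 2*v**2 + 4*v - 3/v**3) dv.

-1080788/75

By the power rule, an antiderivative is F(v) = -v**6 + 2*v**5/5 - 2*v**3/3 + 2*v**2 + 3/(2*v**2).
Then F(5) - F(1) = (-2161241/150) - (67/30) = -1080788/75.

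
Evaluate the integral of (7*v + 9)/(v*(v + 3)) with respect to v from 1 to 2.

Factor the denominator: v**2 + 3*v = (v + 3)v.
Partial fractions: (7*v + 9)/(v*(v + 3)) = 4/(v + 3) + 3/v.
An antiderivative is F(v) = 3*log(v) + 4*log(v + 3).
Then F(2) - F(1) = (3*log(2) + 4*log(5)) - (8*log(2)) = -5*log(2) + 4*log(5).

-5*log(2) + 4*log(5)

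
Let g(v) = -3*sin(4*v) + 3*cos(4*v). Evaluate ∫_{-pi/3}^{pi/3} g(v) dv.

An antiderivative is F(v) = 3*sin(4*v)/4 + 3*cos(4*v)/4.
Then F(pi/3) - F(-pi/3) = (-3*sqrt(3)/8 - 3/8) - (-3/8 + 3*sqrt(3)/8) = -3*sqrt(3)/4.

-3*sqrt(3)/4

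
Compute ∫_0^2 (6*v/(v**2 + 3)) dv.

-3*log(3) + 3*log(7)

Let u = v**2 + 3, so du = 2*v dv. When v = 0, u = 3; when v = 2, u = 7.
The integral becomes 3·∫ 1/u du from 3 to 7, with antiderivative 3*log(u).
Back in v: F(v) = 3*log(v**2 + 3).
Then F(2) - F(0) = (3*log(7)) - (log(27)) = -3*log(3) + 3*log(7).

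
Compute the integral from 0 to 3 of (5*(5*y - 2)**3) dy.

28545/4

Let u = 5*y - 2, so du = 5 dy. When y = 0, u = -2; when y = 3, u = 13.
The integral becomes ∫ u**3 du from -2 to 13, with antiderivative u**4/4.
Back in y: F(y) = (5*y - 2)**4/4.
Then F(3) - F(0) = (28561/4) - (4) = 28545/4.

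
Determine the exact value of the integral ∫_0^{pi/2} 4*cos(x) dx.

4

An antiderivative is F(x) = 4*sin(x).
Then F(pi/2) - F(0) = (4) - (0) = 4.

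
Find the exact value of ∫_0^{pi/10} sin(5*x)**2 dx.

Use the identity sin^2(5*x) = (1 - cos(10*x))/2.
An antiderivative is F(x) = x/2 - sin(10*x)/20.
Then F(pi/10) - F(0) = (pi/20) - (0) = pi/20.

pi/20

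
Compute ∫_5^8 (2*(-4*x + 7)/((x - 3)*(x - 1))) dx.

Factor the denominator: x**2 - 4*x + 3 = (x - 1)(x - 3).
Partial fractions: 2*(-4*x + 7)/((x - 3)*(x - 1)) = -3/(x - 1) - 5/(x - 3).
An antiderivative is F(x) = -5*log(x - 3) - 3*log(x - 1).
Then F(8) - F(5) = (-5*log(5) - 3*log(7)) - (-11*log(2)) = -5*log(5) - 3*log(7) + 11*log(2).

-5*log(5) - 3*log(7) + 11*log(2)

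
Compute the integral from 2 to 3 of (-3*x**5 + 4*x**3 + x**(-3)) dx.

-19255/72

By the power rule, an antiderivative is F(x) = -x**6/2 + x**4 - 1/(2*x**2).
Then F(3) - F(2) = (-2552/9) - (-129/8) = -19255/72.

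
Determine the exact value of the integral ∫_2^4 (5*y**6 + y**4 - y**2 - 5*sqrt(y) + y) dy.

By the power rule, an antiderivative is F(y) = 5*y**7/7 + y**5/5 - 10*y**(3/2)/3 - y**3/3 + y**2/2.
Then F(4) - F(2) = (415368/35) - (10202/105 - 20*sqrt(2)/3) = 20*sqrt(2)/3 + 1235902/105.

20*sqrt(2)/3 + 1235902/105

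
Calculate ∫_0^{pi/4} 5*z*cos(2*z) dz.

-5/4 + 5*pi/8

Integrate by parts once (u = z, dv = 5*cos(2*z) dz).
An antiderivative is F(z) = 5*z*sin(2*z)/2 + 5*cos(2*z)/4.
Then F(pi/4) - F(0) = (5*pi/8) - (5/4) = -5/4 + 5*pi/8.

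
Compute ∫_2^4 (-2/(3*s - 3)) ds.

-2*log(3)/3

An antiderivative is F(s) = -2*log(3*s - 3)/3.
Then F(4) - F(2) = (-4*log(3)/3) - (-2*log(3)/3) = -2*log(3)/3.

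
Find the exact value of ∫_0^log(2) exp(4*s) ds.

15/4

Let u = exp(s), so du = exp(s) ds. When s = 0, u = 1; when s = log(2), u = 2.
The integral becomes ∫ u**3 du from 1 to 2, with antiderivative u**4/4.
Back in s: F(s) = exp(4*s)/4.
Then F(log(2)) - F(0) = (4) - (1/4) = 15/4.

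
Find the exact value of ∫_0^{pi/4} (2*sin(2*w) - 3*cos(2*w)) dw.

-1/2

An antiderivative is F(w) = -3*sin(2*w)/2 - cos(2*w).
Then F(pi/4) - F(0) = (-3/2) - (-1) = -1/2.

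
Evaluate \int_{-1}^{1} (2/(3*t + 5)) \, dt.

An antiderivative is F(t) = 2*log(3*t + 5)/3.
Then F(1) - F(-1) = (log(4)) - (2*log(2)/3) = 4*log(2)/3.

4*log(2)/3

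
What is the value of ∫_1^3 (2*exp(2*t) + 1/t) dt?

An antiderivative is F(t) = exp(2*t) + log(t).
Then F(3) - F(1) = (log(3) + exp(6)) - (exp(2)) = -exp(2) + log(3) + exp(6).

-exp(2) + log(3) + exp(6)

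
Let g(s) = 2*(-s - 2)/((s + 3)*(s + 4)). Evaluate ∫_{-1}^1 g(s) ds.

-4*log(5) + 2*log(2) + 4*log(3)

Factor the denominator: s**2 + 7*s + 12 = (s + 4)(s + 3).
Partial fractions: 2*(-s - 2)/((s + 3)*(s + 4)) = -4/(s + 4) + 2/(s + 3).
An antiderivative is F(s) = 2*log(s + 3) - 4*log(s + 4).
Then F(1) - F(-1) = (-4*log(5) + 4*log(2)) - (log(4/81)) = -4*log(5) + 2*log(2) + 4*log(3).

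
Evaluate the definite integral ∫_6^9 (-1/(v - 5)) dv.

An antiderivative is F(v) = -log(v - 5).
Then F(9) - F(6) = (-log(4)) - (0) = -log(4).

-log(4)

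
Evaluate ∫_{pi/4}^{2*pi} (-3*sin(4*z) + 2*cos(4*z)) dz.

An antiderivative is F(z) = sin(4*z)/2 + 3*cos(4*z)/4.
Then F(2*pi) - F(pi/4) = (3/4) - (-3/4) = 3/2.

3/2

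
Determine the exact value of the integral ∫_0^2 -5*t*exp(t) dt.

Integrate by parts once (u = t, dv = -5*exp(t) dt).
An antiderivative is F(t) = (-5*t + 5)*exp(t).
Then F(2) - F(0) = (-5*exp(2)) - (5) = -5*exp(2) - 5.

-5*exp(2) - 5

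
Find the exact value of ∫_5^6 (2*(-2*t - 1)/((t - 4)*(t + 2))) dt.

log(7/64)

Factor the denominator: t**2 - 2*t - 8 = (t + 2)(t - 4).
Partial fractions: 2*(-2*t - 1)/((t - 4)*(t + 2)) = -1/(t + 2) - 3/(t - 4).
An antiderivative is F(t) = -3*log(t - 4) - log(t + 2).
Then F(6) - F(5) = (-log(64)) - (-log(7)) = log(7/64).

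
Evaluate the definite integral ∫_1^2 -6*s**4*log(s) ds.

Integrate by parts once (u = ln s, dv = -6*s**4 ds).
An antiderivative is F(s) = -6*s**5*(5*log(s) - 1)/25.
Then F(2) - F(1) = (192/25 - 192*log(2)/5) - (6/25) = 186/25 - 192*log(2)/5.

186/25 - 192*log(2)/5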